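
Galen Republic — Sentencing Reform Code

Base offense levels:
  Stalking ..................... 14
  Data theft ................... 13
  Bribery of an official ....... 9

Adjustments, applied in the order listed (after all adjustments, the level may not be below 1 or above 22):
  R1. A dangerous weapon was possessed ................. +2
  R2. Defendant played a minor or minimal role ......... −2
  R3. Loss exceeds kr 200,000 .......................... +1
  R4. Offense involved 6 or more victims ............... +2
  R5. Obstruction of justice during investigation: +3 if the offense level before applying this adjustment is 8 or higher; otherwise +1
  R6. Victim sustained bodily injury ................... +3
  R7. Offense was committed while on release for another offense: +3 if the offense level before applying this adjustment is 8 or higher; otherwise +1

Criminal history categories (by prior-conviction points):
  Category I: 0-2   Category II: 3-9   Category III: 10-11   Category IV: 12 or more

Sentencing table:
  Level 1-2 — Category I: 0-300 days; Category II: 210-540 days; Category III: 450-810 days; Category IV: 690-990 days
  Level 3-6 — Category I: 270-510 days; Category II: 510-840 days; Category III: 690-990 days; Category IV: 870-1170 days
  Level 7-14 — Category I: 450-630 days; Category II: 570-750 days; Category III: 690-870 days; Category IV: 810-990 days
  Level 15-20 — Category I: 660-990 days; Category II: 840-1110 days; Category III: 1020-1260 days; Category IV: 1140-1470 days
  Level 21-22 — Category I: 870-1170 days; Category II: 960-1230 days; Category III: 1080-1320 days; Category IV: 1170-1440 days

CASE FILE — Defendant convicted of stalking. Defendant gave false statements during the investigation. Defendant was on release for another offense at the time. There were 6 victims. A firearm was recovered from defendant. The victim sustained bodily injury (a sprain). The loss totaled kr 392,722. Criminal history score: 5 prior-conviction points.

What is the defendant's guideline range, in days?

Base offense level for stalking: 14.
R1 applies: 14 + 2 = 16.
R2 does not apply.
R3 applies: 16 + 1 = 17.
R4 applies: 17 + 2 = 19.
R5 applies (level before this adjustment is 19 ≥ 8, so +3): 19 + 3 = 22.
R6 applies: 22 + 3 = 25.
R7 applies (level before this adjustment is 25 ≥ 8, so +3): 25 + 3 = 28.
Level 28 exceeds the maximum of 22; capped at 22.
Final offense level: 22.
Criminal history: 5 prior points → Category II (3-9).
Level 22 falls in the 21-22 band.
Grid: Level 21-22 × Category II = 960-1230 days.

960-1230 days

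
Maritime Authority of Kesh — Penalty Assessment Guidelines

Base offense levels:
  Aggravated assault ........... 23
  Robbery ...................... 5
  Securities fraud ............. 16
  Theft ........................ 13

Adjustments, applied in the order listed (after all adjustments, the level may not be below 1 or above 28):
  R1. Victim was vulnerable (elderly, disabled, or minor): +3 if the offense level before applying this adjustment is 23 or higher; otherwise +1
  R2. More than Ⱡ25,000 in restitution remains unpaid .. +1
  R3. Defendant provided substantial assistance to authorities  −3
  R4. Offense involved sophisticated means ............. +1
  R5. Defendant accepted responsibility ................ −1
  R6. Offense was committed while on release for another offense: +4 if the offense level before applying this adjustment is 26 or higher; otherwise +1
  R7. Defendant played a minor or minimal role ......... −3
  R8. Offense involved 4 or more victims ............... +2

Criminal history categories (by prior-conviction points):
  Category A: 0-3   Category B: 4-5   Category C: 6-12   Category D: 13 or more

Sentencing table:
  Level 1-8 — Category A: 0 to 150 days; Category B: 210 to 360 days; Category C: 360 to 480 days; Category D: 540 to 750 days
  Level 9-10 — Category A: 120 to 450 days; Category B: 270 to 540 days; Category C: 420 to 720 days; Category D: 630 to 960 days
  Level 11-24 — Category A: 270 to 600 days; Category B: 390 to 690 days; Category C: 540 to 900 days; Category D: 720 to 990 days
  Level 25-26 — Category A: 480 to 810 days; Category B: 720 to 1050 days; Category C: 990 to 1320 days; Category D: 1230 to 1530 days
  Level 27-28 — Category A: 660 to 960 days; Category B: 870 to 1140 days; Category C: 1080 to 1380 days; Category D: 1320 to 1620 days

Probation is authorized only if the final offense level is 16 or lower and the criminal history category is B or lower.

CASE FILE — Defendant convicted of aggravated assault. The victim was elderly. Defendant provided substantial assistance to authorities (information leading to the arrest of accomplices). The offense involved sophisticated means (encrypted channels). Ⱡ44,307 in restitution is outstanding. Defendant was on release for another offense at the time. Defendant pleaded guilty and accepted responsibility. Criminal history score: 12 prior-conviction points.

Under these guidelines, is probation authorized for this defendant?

Base offense level for aggravated assault: 23.
R1 applies (level before this adjustment is 23 ≥ 23, so +3): 23 + 3 = 26.
R2 applies: 26 + 1 = 27.
R3 applies: 27 − 3 = 24.
R4 applies: 24 + 1 = 25.
R5 applies: 25 − 1 = 24.
R6 applies (level before this adjustment is 24 < 26, so +1): 24 + 1 = 25.
R7 does not apply.
Final offense level: 25.
Criminal history: 12 prior points → Category C (6-12).
Level 25 falls in the 25-26 band.
Grid: Level 25-26 × Category C = 990-1320 days.
Probation check: level 25 > 16 and category C > B → not eligible.

No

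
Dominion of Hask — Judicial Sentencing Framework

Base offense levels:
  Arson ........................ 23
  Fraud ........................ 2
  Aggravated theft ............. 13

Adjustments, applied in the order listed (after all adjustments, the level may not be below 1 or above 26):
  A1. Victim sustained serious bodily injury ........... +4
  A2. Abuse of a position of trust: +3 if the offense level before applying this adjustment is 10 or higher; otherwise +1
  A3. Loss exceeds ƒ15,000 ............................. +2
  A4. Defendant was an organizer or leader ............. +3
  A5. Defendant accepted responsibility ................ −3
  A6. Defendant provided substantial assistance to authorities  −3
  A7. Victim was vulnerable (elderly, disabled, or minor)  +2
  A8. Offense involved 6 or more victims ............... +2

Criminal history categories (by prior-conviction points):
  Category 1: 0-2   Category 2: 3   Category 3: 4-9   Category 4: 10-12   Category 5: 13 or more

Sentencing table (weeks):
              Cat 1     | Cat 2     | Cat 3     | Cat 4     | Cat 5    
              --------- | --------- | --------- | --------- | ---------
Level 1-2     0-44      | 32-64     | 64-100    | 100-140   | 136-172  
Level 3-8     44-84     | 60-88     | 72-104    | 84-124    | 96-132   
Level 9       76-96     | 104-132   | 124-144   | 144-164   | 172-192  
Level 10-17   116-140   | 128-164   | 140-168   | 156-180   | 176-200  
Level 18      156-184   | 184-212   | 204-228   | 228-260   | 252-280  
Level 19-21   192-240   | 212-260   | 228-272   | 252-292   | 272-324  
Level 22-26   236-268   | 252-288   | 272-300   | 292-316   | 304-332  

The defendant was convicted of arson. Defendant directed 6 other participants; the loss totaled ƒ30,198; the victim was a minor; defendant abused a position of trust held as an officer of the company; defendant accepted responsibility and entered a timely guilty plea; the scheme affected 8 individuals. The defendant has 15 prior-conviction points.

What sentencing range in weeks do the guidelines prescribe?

304-332 weeks

Base offense level for arson: 23.
A1 does not apply.
A2 applies (level before this adjustment is 23 ≥ 10, so +3): 23 + 3 = 26.
A3 applies: 26 + 2 = 28.
A4 applies: 28 + 3 = 31.
A5 applies: 31 − 3 = 28.
A7 applies: 28 + 2 = 30.
A8 applies: 30 + 2 = 32.
Level 32 exceeds the maximum of 26; capped at 26.
Final offense level: 26.
Criminal history: 15 prior points → Category 5 (13+).
Level 26 falls in the 22-26 band.
Grid: Level 22-26 × Category 5 = 304-332 weeks.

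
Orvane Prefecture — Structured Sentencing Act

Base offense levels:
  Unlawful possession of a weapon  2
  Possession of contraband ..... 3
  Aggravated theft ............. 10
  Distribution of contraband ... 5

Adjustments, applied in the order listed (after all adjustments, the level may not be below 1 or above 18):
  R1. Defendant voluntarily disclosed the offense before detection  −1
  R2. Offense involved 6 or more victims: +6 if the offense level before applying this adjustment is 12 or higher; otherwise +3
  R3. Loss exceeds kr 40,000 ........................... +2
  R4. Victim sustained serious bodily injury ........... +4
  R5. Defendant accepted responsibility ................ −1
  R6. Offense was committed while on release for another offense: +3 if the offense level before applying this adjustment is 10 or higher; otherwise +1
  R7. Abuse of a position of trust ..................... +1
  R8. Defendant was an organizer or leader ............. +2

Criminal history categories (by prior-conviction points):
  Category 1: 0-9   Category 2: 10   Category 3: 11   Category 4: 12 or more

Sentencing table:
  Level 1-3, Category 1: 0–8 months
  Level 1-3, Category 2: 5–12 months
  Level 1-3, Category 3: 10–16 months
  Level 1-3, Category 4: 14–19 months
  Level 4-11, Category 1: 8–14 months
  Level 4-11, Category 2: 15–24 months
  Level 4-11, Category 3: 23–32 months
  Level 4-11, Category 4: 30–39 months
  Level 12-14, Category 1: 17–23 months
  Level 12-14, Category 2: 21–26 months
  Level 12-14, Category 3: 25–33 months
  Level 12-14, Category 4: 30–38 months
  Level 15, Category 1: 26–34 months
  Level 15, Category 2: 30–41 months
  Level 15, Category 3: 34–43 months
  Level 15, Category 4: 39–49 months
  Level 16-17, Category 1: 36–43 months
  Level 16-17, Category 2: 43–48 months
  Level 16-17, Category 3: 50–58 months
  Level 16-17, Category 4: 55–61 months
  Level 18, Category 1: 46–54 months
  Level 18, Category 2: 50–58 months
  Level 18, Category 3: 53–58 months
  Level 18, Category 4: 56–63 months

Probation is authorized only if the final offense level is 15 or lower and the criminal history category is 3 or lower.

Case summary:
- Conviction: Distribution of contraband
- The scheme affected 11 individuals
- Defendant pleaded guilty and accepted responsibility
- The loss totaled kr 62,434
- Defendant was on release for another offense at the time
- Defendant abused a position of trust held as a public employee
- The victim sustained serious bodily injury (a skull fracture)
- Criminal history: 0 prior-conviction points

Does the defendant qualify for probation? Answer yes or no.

Base offense level for distribution of contraband: 5.
R1 does not apply.
R2 applies (level before this adjustment is 5 < 12, so +3): 5 + 3 = 8.
R3 applies: 8 + 2 = 10.
R4 applies: 10 + 4 = 14.
R5 applies: 14 − 1 = 13.
R6 applies (level before this adjustment is 13 ≥ 10, so +3): 13 + 3 = 16.
R7 applies: 16 + 1 = 17.
R8 does not apply.
Final offense level: 17.
Criminal history: 0 prior points → Category 1 (0-9).
Level 17 falls in the 16-17 band.
Grid: Level 16-17 × Category 1 = 36-43 months.
Probation check: level 17 > 15 and category 1 ≤ 3 → not eligible.

No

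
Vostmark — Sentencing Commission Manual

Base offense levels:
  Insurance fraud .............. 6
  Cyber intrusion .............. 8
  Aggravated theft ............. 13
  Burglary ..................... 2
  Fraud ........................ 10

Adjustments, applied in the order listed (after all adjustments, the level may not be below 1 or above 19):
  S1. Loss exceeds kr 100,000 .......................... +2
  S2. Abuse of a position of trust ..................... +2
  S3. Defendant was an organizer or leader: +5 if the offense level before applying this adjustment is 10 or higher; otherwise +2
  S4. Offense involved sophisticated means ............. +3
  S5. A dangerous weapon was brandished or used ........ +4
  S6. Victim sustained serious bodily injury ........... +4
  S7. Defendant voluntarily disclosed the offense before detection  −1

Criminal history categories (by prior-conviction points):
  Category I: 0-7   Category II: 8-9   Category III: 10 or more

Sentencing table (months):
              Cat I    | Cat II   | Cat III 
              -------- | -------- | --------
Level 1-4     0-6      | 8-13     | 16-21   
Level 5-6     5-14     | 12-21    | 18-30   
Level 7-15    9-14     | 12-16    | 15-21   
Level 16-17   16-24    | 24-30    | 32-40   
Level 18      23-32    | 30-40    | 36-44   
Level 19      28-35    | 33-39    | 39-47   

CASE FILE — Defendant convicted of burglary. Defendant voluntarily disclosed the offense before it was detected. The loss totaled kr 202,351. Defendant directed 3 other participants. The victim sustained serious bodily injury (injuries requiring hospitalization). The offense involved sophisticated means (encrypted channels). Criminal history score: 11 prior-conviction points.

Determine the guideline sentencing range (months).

Base offense level for burglary: 2.
S1 applies: 2 + 2 = 4.
S3 applies (level before this adjustment is 4 < 10, so +2): 4 + 2 = 6.
S4 applies: 6 + 3 = 9.
S5 does not apply.
S6 applies: 9 + 4 = 13.
S7 applies: 13 − 1 = 12.
Final offense level: 12.
Criminal history: 11 prior points → Category III (10+).
Level 12 falls in the 7-15 band.
Grid: Level 7-15 × Category III = 15-21 months.

15-21 months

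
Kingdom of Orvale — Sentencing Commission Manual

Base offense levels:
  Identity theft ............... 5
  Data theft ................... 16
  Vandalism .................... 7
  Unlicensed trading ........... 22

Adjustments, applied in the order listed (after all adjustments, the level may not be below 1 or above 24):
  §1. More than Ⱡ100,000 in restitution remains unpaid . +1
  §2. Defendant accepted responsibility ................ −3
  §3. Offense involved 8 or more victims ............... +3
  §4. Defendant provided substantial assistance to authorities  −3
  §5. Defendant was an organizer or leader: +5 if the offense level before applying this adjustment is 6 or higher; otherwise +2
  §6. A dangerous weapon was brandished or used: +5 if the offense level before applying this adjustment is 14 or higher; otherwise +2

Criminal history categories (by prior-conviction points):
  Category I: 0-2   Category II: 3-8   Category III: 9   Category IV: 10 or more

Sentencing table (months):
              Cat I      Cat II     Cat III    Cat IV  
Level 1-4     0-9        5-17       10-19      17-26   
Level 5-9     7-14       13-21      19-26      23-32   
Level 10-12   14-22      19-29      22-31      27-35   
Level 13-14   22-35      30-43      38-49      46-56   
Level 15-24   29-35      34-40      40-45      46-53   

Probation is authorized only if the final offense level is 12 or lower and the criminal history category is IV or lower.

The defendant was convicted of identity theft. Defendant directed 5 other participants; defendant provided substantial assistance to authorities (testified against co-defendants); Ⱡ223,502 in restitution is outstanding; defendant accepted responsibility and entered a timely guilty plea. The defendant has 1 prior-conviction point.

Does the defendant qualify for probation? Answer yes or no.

Base offense level for identity theft: 5.
§1 applies: 5 + 1 = 6.
§2 applies: 6 − 3 = 3.
§3 does not apply.
§4 applies: 3 − 3 = 0.
§5 applies (level before this adjustment is 0 < 6, so +2): 0 + 2 = 2.
Final offense level: 2.
Criminal history: 1 prior point → Category I (0-2).
Level 2 falls in the 1-4 band.
Grid: Level 1-4 × Category I = 0-9 months.
Probation check: level 2 ≤ 12 and category I ≤ IV → eligible.

Yes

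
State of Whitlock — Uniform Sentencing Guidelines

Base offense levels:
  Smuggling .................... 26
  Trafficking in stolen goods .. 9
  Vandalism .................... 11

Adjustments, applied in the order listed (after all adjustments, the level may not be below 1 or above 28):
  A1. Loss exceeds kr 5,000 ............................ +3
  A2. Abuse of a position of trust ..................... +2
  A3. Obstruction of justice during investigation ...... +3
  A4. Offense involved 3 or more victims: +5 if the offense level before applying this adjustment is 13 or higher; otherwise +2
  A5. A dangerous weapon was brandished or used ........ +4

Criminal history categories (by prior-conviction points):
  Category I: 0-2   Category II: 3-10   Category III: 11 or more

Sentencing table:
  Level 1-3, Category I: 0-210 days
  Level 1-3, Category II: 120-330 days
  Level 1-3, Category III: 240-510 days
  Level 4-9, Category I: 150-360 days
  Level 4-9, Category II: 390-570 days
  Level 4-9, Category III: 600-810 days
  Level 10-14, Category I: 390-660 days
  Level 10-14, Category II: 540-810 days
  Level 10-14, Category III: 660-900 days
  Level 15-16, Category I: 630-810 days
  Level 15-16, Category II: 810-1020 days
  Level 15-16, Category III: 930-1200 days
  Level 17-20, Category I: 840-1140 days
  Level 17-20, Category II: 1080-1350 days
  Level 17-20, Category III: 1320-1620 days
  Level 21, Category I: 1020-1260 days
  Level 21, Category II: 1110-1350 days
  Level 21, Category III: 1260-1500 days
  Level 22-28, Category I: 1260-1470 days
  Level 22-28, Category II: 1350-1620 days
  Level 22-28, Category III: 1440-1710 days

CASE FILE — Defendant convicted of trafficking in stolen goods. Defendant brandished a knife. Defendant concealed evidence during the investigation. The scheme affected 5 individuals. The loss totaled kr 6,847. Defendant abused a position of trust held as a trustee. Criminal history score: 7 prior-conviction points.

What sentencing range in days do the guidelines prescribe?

Base offense level for trafficking in stolen goods: 9.
A1 applies: 9 + 3 = 12.
A2 applies: 12 + 2 = 14.
A3 applies: 14 + 3 = 17.
A4 applies (level before this adjustment is 17 ≥ 13, so +5): 17 + 5 = 22.
A5 applies: 22 + 4 = 26.
Final offense level: 26.
Criminal history: 7 prior points → Category II (3-10).
Level 26 falls in the 22-28 band.
Grid: Level 22-28 × Category II = 1350-1620 days.

1350-1620 days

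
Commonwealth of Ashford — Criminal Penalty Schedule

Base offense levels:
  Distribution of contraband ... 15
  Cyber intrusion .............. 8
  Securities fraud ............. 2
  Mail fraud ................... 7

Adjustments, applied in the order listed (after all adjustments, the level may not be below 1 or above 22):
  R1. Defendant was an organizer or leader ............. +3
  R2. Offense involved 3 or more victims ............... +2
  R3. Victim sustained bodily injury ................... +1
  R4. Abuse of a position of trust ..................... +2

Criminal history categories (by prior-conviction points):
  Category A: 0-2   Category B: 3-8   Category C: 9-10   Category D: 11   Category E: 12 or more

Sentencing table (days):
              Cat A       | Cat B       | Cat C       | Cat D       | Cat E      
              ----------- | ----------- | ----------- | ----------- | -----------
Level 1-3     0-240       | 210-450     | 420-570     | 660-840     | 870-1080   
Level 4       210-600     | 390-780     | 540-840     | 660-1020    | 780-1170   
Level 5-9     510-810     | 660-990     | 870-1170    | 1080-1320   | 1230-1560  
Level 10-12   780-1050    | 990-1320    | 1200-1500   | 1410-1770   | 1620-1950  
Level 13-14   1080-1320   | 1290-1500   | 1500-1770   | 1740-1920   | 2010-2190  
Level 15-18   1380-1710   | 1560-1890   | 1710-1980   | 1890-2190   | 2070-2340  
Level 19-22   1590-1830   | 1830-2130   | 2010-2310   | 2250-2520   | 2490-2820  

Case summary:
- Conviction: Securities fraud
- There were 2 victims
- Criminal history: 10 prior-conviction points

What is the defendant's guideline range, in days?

Base offense level for securities fraud: 2.
Final offense level: 2.
Criminal history: 10 prior points → Category C (9-10).
Level 2 falls in the 1-3 band.
Grid: Level 1-3 × Category C = 420-570 days.

420-570 days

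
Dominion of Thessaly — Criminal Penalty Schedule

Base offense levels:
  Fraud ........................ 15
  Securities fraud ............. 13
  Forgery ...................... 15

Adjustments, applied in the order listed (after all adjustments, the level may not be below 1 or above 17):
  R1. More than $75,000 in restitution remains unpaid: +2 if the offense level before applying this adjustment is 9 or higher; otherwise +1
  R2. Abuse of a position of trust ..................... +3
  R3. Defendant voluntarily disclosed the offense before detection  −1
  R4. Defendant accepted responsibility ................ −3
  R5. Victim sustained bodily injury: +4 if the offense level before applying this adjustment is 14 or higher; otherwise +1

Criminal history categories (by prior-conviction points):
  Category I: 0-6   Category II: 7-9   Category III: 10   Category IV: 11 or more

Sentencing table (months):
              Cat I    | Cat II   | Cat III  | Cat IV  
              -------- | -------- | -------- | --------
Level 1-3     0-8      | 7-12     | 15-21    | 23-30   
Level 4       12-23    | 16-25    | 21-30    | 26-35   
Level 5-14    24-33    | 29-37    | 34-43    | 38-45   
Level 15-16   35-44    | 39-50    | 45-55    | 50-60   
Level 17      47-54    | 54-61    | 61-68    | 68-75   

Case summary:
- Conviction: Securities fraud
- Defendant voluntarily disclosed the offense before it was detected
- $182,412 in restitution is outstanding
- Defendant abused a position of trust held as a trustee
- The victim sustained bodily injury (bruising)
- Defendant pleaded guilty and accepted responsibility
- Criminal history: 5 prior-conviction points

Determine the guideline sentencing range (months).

Base offense level for securities fraud: 13.
R1 applies (level before this adjustment is 13 ≥ 9, so +2): 13 + 2 = 15.
R2 applies: 15 + 3 = 18.
R3 applies: 18 − 1 = 17.
R4 applies: 17 − 3 = 14.
R5 applies (level before this adjustment is 14 ≥ 14, so +4): 14 + 4 = 18.
Level 18 exceeds the maximum of 17; capped at 17.
Final offense level: 17.
Criminal history: 5 prior points → Category I (0-6).
Level 17 falls in the 17 band.
Grid: Level 17 × Category I = 47-54 months.

47-54 months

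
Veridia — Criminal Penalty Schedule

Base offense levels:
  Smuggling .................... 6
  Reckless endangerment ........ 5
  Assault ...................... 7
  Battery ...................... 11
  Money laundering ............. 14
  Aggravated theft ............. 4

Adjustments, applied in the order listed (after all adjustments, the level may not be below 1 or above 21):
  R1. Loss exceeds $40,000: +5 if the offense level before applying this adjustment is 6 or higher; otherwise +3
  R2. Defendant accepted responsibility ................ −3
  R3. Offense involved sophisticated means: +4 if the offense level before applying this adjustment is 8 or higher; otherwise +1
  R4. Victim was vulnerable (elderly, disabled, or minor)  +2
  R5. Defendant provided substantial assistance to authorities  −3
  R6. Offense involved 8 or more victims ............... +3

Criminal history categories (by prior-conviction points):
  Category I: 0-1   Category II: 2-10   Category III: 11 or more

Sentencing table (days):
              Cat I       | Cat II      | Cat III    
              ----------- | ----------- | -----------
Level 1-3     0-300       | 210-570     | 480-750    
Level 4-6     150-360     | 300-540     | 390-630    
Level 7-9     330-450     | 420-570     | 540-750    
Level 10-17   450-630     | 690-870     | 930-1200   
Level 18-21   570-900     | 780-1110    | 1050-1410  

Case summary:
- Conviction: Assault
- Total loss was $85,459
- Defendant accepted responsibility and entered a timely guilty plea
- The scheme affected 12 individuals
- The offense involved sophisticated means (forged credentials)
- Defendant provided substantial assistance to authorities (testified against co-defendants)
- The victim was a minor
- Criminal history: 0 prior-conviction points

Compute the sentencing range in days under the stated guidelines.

Base offense level for assault: 7.
R1 applies (level before this adjustment is 7 ≥ 6, so +5): 7 + 5 = 12.
R2 applies: 12 − 3 = 9.
R3 applies (level before this adjustment is 9 ≥ 8, so +4): 9 + 4 = 13.
R4 applies: 13 + 2 = 15.
R5 applies: 15 − 3 = 12.
R6 applies: 12 + 3 = 15.
Final offense level: 15.
Criminal history: 0 prior points → Category I (0-1).
Level 15 falls in the 10-17 band.
Grid: Level 10-17 × Category I = 450-630 days.

450-630 days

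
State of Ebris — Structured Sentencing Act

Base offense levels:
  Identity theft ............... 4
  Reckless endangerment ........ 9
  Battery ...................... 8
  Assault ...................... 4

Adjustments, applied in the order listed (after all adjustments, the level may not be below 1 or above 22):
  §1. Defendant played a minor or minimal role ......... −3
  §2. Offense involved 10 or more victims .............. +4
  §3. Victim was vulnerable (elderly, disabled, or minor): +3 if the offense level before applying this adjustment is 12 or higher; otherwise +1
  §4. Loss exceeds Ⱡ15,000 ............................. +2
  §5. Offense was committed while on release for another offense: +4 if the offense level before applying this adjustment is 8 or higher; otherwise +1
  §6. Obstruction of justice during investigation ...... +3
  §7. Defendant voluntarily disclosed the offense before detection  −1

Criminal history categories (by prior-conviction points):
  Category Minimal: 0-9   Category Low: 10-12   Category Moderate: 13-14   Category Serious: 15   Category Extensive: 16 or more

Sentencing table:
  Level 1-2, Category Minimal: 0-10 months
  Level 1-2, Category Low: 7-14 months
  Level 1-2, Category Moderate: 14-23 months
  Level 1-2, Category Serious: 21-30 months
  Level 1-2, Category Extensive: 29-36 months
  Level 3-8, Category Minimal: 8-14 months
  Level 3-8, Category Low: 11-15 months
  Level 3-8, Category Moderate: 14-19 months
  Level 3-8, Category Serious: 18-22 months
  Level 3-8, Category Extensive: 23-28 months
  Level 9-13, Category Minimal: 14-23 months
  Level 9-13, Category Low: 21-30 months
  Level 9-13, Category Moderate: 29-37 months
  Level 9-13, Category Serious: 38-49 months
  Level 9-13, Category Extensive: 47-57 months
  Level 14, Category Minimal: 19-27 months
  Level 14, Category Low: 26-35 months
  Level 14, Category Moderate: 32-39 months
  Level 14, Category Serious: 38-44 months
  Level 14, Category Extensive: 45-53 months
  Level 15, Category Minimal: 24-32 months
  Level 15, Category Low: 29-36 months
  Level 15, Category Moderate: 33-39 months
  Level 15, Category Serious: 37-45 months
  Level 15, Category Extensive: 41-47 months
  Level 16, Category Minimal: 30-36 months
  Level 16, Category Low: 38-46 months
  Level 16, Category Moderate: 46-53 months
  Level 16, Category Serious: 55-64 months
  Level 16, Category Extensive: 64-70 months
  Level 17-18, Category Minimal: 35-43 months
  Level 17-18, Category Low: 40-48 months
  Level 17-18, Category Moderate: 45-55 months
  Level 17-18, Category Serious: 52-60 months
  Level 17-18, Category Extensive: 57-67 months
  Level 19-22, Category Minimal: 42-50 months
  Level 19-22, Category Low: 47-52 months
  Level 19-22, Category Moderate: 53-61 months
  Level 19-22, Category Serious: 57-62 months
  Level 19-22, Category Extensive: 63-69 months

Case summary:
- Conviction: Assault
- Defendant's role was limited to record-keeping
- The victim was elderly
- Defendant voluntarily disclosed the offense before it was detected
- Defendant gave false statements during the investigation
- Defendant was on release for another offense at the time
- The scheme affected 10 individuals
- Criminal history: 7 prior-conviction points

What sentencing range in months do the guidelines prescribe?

Base offense level for assault: 4.
§1 applies: 4 − 3 = 1.
§2 applies: 1 + 4 = 5.
§3 applies (level before this adjustment is 5 < 12, so +1): 5 + 1 = 6.
§5 applies (level before this adjustment is 6 < 8, so +1): 6 + 1 = 7.
§6 applies: 7 + 3 = 10.
§7 applies: 10 − 1 = 9.
Final offense level: 9.
Criminal history: 7 prior points → Category Minimal (0-9).
Level 9 falls in the 9-13 band.
Grid: Level 9-13 × Category Minimal = 14-23 months.

14-23 months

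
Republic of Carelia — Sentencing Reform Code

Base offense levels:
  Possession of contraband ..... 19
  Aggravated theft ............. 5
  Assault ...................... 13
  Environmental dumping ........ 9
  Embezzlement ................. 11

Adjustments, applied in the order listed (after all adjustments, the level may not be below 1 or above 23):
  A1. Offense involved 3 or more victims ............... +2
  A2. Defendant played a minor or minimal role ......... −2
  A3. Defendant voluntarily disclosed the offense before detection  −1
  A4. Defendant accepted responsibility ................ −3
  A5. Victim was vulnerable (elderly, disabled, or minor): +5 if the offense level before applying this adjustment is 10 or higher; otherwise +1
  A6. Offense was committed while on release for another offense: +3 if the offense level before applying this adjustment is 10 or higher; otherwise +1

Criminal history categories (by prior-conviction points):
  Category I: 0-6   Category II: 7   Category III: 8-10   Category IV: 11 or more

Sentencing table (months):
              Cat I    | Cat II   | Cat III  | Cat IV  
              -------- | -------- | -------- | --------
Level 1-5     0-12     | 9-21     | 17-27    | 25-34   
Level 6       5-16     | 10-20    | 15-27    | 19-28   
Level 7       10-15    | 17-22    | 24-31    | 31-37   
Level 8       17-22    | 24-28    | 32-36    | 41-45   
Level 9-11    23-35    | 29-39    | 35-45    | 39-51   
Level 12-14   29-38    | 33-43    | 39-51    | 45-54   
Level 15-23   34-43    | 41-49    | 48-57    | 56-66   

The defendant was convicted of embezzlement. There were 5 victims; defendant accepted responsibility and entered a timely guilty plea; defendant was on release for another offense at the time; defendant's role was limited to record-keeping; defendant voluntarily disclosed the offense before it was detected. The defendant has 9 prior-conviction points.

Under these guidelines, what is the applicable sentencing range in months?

32-36 months

Base offense level for embezzlement: 11.
A1 applies: 11 + 2 = 13.
A2 applies: 13 − 2 = 11.
A3 applies: 11 − 1 = 10.
A4 applies: 10 − 3 = 7.
A6 applies (level before this adjustment is 7 < 10, so +1): 7 + 1 = 8.
Final offense level: 8.
Criminal history: 9 prior points → Category III (8-10).
Level 8 falls in the 8 band.
Grid: Level 8 × Category III = 32-36 months.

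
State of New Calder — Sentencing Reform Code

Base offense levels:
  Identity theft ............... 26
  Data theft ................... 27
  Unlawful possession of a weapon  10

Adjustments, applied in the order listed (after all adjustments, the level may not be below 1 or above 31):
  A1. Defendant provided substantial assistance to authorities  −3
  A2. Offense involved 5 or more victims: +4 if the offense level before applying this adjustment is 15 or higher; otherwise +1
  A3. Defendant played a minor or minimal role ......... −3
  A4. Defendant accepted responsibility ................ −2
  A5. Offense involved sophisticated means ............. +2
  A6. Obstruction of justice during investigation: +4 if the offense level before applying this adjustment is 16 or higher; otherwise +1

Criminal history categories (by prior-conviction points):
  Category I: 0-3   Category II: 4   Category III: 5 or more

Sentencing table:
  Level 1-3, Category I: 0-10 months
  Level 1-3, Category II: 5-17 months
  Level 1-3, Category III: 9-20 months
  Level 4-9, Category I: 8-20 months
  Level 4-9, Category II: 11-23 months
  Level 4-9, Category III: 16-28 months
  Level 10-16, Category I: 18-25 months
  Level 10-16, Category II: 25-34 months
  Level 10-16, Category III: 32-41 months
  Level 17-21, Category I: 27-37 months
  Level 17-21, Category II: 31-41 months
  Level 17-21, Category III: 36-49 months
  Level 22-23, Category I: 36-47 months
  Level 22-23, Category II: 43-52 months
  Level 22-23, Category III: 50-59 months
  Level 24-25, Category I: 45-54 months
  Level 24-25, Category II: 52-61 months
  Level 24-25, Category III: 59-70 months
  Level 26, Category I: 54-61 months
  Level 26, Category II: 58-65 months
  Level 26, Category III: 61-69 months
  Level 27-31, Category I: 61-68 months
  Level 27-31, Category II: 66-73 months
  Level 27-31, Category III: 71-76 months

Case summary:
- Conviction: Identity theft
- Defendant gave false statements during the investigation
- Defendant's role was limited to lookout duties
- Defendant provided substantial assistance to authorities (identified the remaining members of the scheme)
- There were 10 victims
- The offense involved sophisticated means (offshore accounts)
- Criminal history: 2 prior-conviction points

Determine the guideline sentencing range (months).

Base offense level for identity theft: 26.
A1 applies: 26 − 3 = 23.
A2 applies (level before this adjustment is 23 ≥ 15, so +4): 23 + 4 = 27.
A3 applies: 27 − 3 = 24.
A4 does not apply.
A5 applies: 24 + 2 = 26.
A6 applies (level before this adjustment is 26 ≥ 16, so +4): 26 + 4 = 30.
Final offense level: 30.
Criminal history: 2 prior points → Category I (0-3).
Level 30 falls in the 27-31 band.
Grid: Level 27-31 × Category I = 61-68 months.

61-68 months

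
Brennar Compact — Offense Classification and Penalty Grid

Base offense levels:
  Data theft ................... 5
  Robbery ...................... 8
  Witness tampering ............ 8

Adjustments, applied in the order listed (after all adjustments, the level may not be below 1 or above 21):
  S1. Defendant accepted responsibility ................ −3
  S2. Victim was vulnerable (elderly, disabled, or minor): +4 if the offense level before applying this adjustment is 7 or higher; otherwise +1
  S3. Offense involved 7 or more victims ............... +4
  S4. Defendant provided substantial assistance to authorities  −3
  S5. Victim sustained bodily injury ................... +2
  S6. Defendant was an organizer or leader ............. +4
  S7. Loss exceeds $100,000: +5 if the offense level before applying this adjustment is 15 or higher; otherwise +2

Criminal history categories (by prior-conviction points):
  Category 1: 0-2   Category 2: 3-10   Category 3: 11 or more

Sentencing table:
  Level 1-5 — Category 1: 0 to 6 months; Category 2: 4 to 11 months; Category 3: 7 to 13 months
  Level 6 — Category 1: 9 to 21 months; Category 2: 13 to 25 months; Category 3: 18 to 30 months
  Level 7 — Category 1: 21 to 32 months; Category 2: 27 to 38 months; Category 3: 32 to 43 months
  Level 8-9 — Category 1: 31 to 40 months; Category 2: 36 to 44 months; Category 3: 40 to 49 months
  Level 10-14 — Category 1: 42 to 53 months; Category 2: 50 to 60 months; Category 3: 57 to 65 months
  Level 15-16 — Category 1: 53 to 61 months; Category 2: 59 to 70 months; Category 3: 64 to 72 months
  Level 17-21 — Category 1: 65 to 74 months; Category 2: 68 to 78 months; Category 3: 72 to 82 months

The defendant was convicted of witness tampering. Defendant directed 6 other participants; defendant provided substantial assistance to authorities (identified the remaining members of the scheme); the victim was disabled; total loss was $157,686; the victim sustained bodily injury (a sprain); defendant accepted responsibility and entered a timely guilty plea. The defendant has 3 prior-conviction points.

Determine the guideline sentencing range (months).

Base offense level for witness tampering: 8.
S1 applies: 8 − 3 = 5.
S2 applies (level before this adjustment is 5 < 7, so +1): 5 + 1 = 6.
S3 does not apply.
S4 applies: 6 − 3 = 3.
S5 applies: 3 + 2 = 5.
S6 applies: 5 + 4 = 9.
S7 applies (level before this adjustment is 9 < 15, so +2): 9 + 2 = 11.
Final offense level: 11.
Criminal history: 3 prior points → Category 2 (3-10).
Level 11 falls in the 10-14 band.
Grid: Level 10-14 × Category 2 = 50-60 months.

50-60 months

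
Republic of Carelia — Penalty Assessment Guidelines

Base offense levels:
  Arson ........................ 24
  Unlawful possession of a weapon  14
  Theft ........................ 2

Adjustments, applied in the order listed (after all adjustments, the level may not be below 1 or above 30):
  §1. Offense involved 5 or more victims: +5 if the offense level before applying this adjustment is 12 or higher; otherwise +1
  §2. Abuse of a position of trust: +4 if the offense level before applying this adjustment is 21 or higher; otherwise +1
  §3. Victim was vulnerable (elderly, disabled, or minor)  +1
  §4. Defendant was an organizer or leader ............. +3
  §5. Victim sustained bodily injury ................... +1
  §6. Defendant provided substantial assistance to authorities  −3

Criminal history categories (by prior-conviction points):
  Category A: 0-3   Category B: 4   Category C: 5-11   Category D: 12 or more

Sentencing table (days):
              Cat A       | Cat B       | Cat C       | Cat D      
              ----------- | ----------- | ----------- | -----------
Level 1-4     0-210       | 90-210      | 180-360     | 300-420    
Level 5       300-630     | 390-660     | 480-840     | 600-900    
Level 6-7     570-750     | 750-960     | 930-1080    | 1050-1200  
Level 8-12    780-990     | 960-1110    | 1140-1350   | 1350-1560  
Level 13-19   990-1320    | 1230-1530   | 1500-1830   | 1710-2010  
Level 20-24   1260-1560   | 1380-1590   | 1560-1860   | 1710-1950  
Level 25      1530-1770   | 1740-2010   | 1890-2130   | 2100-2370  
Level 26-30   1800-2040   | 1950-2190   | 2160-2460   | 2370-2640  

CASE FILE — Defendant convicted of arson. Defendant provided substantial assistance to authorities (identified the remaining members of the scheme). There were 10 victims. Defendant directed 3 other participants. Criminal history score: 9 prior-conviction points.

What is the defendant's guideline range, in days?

2160-2460 days

Base offense level for arson: 24.
§1 applies (level before this adjustment is 24 ≥ 12, so +5): 24 + 5 = 29.
§3 does not apply.
§4 applies: 29 + 3 = 32.
§5 does not apply.
§6 applies: 32 − 3 = 29.
Final offense level: 29.
Criminal history: 9 prior points → Category C (5-11).
Level 29 falls in the 26-30 band.
Grid: Level 26-30 × Category C = 2160-2460 days.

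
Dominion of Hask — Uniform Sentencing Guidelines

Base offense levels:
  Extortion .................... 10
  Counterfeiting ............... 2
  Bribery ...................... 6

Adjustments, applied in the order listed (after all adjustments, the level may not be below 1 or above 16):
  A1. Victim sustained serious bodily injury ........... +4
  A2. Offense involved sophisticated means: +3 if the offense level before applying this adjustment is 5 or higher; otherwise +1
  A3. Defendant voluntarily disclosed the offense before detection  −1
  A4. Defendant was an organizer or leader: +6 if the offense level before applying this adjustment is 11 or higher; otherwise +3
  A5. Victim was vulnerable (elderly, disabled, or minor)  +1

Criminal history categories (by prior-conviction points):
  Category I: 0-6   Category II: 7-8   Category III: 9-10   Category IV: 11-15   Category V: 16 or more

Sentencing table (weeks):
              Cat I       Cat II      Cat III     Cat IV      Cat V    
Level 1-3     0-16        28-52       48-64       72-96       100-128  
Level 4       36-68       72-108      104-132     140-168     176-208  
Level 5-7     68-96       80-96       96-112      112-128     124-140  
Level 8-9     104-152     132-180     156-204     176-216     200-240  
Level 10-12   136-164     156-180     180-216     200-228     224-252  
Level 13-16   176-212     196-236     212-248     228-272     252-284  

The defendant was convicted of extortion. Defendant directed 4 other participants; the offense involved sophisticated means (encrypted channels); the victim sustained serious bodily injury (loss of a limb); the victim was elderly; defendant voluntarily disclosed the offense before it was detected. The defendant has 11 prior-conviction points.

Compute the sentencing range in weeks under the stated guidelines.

Base offense level for extortion: 10.
A1 applies: 10 + 4 = 14.
A2 applies (level before this adjustment is 14 ≥ 5, so +3): 14 + 3 = 17.
A3 applies: 17 − 1 = 16.
A4 applies (level before this adjustment is 16 ≥ 11, so +6): 16 + 6 = 22.
A5 applies: 22 + 1 = 23.
Level 23 exceeds the maximum of 16; capped at 16.
Final offense level: 16.
Criminal history: 11 prior points → Category IV (11-15).
Level 16 falls in the 13-16 band.
Grid: Level 13-16 × Category IV = 228-272 weeks.

228-272 weeks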